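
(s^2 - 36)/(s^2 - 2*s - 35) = (36 - s^2)/(-s^2 + 2*s + 35)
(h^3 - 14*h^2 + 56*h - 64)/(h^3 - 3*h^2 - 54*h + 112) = (h - 4)/(h + 7)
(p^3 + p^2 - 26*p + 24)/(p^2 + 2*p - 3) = (p^2 + 2*p - 24)/(p + 3)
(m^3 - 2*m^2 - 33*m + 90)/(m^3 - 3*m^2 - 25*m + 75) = (m + 6)/(m + 5)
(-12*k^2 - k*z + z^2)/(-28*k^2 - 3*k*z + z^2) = (12*k^2 + k*z - z^2)/(28*k^2 + 3*k*z - z^2)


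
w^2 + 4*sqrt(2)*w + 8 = (w + 2*sqrt(2))^2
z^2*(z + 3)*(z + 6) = z^4 + 9*z^3 + 18*z^2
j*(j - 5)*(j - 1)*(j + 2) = j^4 - 4*j^3 - 7*j^2 + 10*j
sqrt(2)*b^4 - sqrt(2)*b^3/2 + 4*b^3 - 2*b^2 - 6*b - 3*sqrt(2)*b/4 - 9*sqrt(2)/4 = (b - 3/2)*(b + sqrt(2)/2)*(b + 3*sqrt(2)/2)*(sqrt(2)*b + sqrt(2))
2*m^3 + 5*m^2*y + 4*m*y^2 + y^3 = (m + y)^2*(2*m + y)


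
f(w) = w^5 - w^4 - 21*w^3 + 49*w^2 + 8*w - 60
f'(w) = 5*w^4 - 4*w^3 - 63*w^2 + 98*w + 8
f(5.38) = 1800.65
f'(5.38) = 2277.75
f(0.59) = -42.59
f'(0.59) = 43.67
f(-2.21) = 311.74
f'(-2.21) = -353.83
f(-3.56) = 747.58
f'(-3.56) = -155.74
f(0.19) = -56.86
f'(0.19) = 24.32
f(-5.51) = -1103.97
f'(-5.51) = 2833.15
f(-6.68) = -6959.41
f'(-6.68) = 7690.25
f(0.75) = -35.38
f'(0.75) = 45.96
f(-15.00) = -728280.00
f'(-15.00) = 250988.00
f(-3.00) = 600.00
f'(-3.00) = -340.00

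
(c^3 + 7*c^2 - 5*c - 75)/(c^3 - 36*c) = (c^3 + 7*c^2 - 5*c - 75)/(c*(c^2 - 36))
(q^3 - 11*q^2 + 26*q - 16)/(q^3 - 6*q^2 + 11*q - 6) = (q - 8)/(q - 3)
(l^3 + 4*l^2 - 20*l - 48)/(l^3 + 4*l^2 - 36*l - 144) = (l^2 - 2*l - 8)/(l^2 - 2*l - 24)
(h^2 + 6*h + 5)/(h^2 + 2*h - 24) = (h^2 + 6*h + 5)/(h^2 + 2*h - 24)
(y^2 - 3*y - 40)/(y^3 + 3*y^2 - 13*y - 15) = (y - 8)/(y^2 - 2*y - 3)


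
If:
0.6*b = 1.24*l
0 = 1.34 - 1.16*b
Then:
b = 1.16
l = 0.56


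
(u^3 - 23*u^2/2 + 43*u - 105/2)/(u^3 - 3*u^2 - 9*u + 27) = (2*u^2 - 17*u + 35)/(2*(u^2 - 9))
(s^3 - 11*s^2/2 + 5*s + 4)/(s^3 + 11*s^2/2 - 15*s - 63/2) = (2*s^3 - 11*s^2 + 10*s + 8)/(2*s^3 + 11*s^2 - 30*s - 63)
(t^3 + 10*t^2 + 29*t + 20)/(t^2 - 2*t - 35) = (t^2 + 5*t + 4)/(t - 7)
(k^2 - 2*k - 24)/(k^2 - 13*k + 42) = (k + 4)/(k - 7)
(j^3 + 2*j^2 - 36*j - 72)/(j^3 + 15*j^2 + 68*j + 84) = (j - 6)/(j + 7)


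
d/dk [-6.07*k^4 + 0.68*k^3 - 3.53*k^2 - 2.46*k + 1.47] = -24.28*k^3 + 2.04*k^2 - 7.06*k - 2.46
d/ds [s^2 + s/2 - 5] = 2*s + 1/2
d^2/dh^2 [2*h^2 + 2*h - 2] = 4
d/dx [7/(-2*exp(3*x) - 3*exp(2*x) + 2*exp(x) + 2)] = (42*exp(2*x) + 42*exp(x) - 14)*exp(x)/(2*exp(3*x) + 3*exp(2*x) - 2*exp(x) - 2)^2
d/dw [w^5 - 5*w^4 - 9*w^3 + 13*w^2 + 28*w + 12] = 5*w^4 - 20*w^3 - 27*w^2 + 26*w + 28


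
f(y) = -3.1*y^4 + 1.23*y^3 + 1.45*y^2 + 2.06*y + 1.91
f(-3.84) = -728.31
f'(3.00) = -290.83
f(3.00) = -196.75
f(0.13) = 2.20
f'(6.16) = -2738.49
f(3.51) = -390.34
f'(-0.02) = 2.00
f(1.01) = 3.51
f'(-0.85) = 9.88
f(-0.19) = 1.56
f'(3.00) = -290.83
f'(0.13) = 2.47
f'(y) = -12.4*y^3 + 3.69*y^2 + 2.9*y + 2.06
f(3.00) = -196.75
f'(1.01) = -4.02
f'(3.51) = -478.52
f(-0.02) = 1.87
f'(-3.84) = 747.46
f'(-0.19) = 1.73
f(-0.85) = -1.17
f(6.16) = -4106.47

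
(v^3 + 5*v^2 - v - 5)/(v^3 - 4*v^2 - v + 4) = (v + 5)/(v - 4)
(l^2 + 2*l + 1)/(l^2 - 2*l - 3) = (l + 1)/(l - 3)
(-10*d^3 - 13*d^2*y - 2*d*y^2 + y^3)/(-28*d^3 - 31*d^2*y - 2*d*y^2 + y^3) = (-10*d^2 - 3*d*y + y^2)/(-28*d^2 - 3*d*y + y^2)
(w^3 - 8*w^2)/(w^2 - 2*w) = w*(w - 8)/(w - 2)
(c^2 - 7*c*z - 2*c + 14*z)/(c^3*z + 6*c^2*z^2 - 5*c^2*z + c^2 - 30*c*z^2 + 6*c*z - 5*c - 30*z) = (c^2 - 7*c*z - 2*c + 14*z)/(c^3*z + 6*c^2*z^2 - 5*c^2*z + c^2 - 30*c*z^2 + 6*c*z - 5*c - 30*z)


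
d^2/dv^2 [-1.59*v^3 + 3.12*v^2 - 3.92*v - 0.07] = 6.24 - 9.54*v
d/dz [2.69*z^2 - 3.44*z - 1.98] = 5.38*z - 3.44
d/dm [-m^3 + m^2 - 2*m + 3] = -3*m^2 + 2*m - 2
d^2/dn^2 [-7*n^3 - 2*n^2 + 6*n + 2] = -42*n - 4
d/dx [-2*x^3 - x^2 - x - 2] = -6*x^2 - 2*x - 1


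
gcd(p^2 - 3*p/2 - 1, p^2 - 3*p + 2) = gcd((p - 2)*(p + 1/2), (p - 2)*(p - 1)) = p - 2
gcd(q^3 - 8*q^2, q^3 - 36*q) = q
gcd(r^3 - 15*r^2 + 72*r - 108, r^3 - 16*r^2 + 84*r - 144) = r^2 - 12*r + 36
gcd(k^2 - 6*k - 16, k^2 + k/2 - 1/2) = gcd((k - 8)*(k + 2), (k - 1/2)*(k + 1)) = 1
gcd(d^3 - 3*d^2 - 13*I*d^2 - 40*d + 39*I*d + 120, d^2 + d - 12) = d - 3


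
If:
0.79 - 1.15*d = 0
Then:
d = 0.69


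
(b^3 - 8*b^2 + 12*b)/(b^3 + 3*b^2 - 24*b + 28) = b*(b - 6)/(b^2 + 5*b - 14)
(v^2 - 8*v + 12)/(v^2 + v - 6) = (v - 6)/(v + 3)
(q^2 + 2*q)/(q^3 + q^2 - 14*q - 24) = q/(q^2 - q - 12)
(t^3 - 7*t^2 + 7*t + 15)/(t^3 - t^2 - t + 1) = (t^2 - 8*t + 15)/(t^2 - 2*t + 1)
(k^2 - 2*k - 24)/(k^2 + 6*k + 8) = (k - 6)/(k + 2)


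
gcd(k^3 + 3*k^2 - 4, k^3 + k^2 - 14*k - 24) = k + 2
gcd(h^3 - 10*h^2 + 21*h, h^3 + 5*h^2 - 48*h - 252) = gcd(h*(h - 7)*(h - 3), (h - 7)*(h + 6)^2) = h - 7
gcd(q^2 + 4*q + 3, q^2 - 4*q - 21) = q + 3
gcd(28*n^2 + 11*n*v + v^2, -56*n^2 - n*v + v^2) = 7*n + v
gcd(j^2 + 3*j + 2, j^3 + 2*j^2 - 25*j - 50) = j + 2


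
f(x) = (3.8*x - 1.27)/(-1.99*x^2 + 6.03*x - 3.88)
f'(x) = (3.8*x - 1.27)*(3.98*x - 6.03)/(-1.99*x^2 + 6.03*x - 3.88)^2 + 3.8/(-1.99*x^2 + 6.03*x - 3.88) = (7.562*x^2 - 5.0546*x - 7.0859)/(3.9601*x^4 - 23.9994*x^3 + 51.8033*x^2 - 46.7928*x + 15.0544)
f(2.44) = -7.89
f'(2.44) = 24.88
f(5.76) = -0.59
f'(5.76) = 0.17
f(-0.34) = 0.42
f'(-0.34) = -0.12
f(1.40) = 6.12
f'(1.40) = 1.51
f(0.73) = -2.79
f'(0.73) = -23.26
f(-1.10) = 0.42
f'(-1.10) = 0.05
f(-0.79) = 0.43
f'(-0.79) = 0.02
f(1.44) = 6.21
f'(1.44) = 2.87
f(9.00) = -0.30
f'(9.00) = 0.05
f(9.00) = -0.30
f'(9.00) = 0.05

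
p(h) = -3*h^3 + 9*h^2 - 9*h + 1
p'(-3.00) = -144.00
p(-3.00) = 190.00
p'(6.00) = -225.00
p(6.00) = -377.00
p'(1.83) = -6.20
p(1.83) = -3.72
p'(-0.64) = -24.21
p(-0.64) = 11.23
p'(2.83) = -30.14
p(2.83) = -20.39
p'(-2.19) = -91.58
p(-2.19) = 95.39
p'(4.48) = -108.99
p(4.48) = -128.43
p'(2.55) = -21.62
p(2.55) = -13.17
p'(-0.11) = -11.09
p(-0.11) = 2.10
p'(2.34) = -16.16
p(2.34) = -9.22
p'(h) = -9*h^2 + 18*h - 9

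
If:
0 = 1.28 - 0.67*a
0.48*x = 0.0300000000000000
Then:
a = 1.91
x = 0.06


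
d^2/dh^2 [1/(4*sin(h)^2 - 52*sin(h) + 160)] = (-4*sin(h)^4 + 39*sin(h)^3 - 3*sin(h)^2 - 598*sin(h) + 258)/(4*(sin(h)^2 - 13*sin(h) + 40)^3)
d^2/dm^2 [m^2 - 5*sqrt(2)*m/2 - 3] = 2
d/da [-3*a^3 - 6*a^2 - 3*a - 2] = -9*a^2 - 12*a - 3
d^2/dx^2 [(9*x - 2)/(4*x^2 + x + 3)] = 2*((8*x + 1)^2*(9*x - 2) - (108*x + 1)*(4*x^2 + x + 3))/(4*x^2 + x + 3)^3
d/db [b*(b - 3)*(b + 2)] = 3*b^2 - 2*b - 6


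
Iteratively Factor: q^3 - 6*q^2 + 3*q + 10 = (q - 5)*(q^2 - q - 2) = (q - 5)*(q - 2)*(q + 1)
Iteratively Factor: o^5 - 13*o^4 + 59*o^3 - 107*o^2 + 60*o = (o - 1)*(o^4 - 12*o^3 + 47*o^2 - 60*o) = (o - 3)*(o - 1)*(o^3 - 9*o^2 + 20*o) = o*(o - 3)*(o - 1)*(o^2 - 9*o + 20) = o*(o - 4)*(o - 3)*(o - 1)*(o - 5)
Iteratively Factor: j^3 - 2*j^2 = (j)*(j^2 - 2*j) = j*(j - 2)*(j)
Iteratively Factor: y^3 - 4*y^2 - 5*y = (y)*(y^2 - 4*y - 5) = y*(y + 1)*(y - 5)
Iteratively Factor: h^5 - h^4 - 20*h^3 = (h)*(h^4 - h^3 - 20*h^2) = h^2*(h^3 - h^2 - 20*h) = h^3*(h^2 - h - 20) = h^3*(h - 5)*(h + 4)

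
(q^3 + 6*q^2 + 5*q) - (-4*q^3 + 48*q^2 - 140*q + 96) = 5*q^3 - 42*q^2 + 145*q - 96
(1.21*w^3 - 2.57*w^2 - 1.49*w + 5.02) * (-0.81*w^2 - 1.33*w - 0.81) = -0.9801*w^5 + 0.4724*w^4 + 3.6449*w^3 - 0.00280000000000058*w^2 - 5.4697*w - 4.0662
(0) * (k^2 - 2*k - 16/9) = 0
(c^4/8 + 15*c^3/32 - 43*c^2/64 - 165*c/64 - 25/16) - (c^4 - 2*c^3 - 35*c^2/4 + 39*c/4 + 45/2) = -7*c^4/8 + 79*c^3/32 + 517*c^2/64 - 789*c/64 - 385/16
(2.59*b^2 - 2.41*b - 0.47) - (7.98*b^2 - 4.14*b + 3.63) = -5.39*b^2 + 1.73*b - 4.1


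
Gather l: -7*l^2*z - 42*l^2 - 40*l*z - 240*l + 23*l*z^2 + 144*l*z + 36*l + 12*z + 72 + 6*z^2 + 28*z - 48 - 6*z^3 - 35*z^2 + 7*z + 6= l^2*(-7*z - 42) + l*(23*z^2 + 104*z - 204) - 6*z^3 - 29*z^2 + 47*z + 30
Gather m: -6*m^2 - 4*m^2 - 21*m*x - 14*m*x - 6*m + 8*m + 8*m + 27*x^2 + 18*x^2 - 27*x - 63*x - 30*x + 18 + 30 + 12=-10*m^2 + m*(10 - 35*x) + 45*x^2 - 120*x + 60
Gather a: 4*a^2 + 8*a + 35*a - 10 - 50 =4*a^2 + 43*a - 60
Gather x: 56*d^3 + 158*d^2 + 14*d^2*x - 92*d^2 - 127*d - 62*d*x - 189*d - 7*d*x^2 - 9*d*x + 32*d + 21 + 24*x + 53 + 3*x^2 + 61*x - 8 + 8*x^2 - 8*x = 56*d^3 + 66*d^2 - 284*d + x^2*(11 - 7*d) + x*(14*d^2 - 71*d + 77) + 66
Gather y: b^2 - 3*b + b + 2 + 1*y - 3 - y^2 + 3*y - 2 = b^2 - 2*b - y^2 + 4*y - 3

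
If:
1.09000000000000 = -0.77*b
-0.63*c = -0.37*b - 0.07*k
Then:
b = -1.42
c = 0.111111111111111*k - 0.831374974232117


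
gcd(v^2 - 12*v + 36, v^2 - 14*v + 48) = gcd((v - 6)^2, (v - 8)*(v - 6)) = v - 6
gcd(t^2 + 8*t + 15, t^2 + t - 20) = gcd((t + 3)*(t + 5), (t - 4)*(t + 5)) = t + 5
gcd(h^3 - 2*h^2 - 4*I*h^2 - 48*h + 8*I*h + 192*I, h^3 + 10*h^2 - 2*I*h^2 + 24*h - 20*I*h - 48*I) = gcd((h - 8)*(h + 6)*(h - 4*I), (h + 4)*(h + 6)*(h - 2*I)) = h + 6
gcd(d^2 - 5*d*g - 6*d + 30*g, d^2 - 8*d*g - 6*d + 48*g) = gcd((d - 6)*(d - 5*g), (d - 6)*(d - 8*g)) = d - 6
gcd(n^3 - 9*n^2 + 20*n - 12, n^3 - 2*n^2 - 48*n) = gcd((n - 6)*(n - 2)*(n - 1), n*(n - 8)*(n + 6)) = 1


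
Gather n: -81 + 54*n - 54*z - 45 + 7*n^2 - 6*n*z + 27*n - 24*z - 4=7*n^2 + n*(81 - 6*z) - 78*z - 130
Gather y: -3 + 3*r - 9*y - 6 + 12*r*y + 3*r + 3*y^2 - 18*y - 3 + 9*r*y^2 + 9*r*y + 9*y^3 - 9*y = 6*r + 9*y^3 + y^2*(9*r + 3) + y*(21*r - 36) - 12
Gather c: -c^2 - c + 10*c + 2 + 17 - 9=-c^2 + 9*c + 10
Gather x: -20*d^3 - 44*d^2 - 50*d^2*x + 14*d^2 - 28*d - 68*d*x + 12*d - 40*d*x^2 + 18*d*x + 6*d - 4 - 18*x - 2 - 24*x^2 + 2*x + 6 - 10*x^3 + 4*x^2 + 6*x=-20*d^3 - 30*d^2 - 10*d - 10*x^3 + x^2*(-40*d - 20) + x*(-50*d^2 - 50*d - 10)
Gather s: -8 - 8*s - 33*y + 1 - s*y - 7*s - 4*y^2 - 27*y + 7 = s*(-y - 15) - 4*y^2 - 60*y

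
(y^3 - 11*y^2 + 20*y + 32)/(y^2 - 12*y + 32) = y + 1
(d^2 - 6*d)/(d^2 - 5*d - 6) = d/(d + 1)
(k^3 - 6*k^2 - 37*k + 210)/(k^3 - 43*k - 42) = (k - 5)/(k + 1)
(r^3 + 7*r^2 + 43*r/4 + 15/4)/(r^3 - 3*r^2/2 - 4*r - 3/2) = (2*r^2 + 13*r + 15)/(2*(r^2 - 2*r - 3))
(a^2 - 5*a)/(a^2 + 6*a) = (a - 5)/(a + 6)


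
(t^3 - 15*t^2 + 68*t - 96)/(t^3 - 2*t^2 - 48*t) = (t^2 - 7*t + 12)/(t*(t + 6))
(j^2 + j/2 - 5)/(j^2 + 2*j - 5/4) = 2*(j - 2)/(2*j - 1)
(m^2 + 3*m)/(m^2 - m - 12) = m/(m - 4)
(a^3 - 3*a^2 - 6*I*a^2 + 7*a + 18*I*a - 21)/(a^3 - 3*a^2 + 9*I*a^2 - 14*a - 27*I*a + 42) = (a^2 - 6*I*a + 7)/(a^2 + 9*I*a - 14)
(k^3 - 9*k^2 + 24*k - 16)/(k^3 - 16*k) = (k^2 - 5*k + 4)/(k*(k + 4))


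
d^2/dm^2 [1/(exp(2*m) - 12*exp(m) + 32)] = 4*((3 - exp(m))*(exp(2*m) - 12*exp(m) + 32) + 2*(exp(m) - 6)^2*exp(m))*exp(m)/(exp(2*m) - 12*exp(m) + 32)^3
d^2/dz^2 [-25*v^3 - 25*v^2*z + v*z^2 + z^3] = 2*v + 6*z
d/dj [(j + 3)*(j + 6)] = 2*j + 9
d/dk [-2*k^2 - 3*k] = -4*k - 3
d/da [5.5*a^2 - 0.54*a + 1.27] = 11.0*a - 0.54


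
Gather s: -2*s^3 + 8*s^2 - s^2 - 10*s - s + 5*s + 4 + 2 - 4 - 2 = -2*s^3 + 7*s^2 - 6*s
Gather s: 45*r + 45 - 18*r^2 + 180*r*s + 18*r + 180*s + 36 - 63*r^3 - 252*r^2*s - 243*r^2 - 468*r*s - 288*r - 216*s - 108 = -63*r^3 - 261*r^2 - 225*r + s*(-252*r^2 - 288*r - 36) - 27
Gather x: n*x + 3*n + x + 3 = 3*n + x*(n + 1) + 3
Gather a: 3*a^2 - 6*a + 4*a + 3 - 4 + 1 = 3*a^2 - 2*a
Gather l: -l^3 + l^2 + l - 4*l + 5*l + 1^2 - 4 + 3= -l^3 + l^2 + 2*l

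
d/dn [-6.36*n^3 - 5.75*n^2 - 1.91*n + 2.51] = -19.08*n^2 - 11.5*n - 1.91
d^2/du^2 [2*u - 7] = 0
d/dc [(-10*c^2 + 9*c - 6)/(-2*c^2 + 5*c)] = 2*(-16*c^2 - 12*c + 15)/(c^2*(4*c^2 - 20*c + 25))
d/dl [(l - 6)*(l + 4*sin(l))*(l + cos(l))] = (6 - l)*(l + 4*sin(l))*(sin(l) - 1) + (l - 6)*(l + cos(l))*(4*cos(l) + 1) + (l + 4*sin(l))*(l + cos(l))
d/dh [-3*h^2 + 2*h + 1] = 2 - 6*h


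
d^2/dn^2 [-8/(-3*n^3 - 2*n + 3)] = 16*(-9*n*(3*n^3 + 2*n - 3) + (9*n^2 + 2)^2)/(3*n^3 + 2*n - 3)^3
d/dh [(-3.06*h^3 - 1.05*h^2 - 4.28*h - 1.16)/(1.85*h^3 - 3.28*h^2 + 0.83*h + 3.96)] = (3.5527136788005e-15*h^5 + 11.9793*h^4 + 10.7564*h^3 - 44.8247*h^2 - 15.9256*h - 15.986)/(3.4225*h^6 - 12.136*h^5 + 13.8294*h^4 + 9.2072*h^3 - 25.2887*h^2 + 6.5736*h + 15.6816)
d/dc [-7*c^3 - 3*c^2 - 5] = 3*c*(-7*c - 2)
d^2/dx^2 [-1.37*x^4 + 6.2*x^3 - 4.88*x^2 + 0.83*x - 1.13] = -16.44*x^2 + 37.2*x - 9.76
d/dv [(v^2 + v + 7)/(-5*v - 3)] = (-5*v^2 - 6*v + 32)/(25*v^2 + 30*v + 9)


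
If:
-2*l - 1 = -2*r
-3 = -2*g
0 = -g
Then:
No Solution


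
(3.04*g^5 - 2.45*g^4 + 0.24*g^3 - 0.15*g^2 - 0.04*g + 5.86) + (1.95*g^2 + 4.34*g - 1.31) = 3.04*g^5 - 2.45*g^4 + 0.24*g^3 + 1.8*g^2 + 4.3*g + 4.55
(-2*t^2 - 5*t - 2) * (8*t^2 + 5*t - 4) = -16*t^4 - 50*t^3 - 33*t^2 + 10*t + 8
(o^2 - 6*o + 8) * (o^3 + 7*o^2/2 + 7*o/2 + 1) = o^5 - 5*o^4/2 - 19*o^3/2 + 8*o^2 + 22*o + 8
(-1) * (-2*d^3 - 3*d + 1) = 2*d^3 + 3*d - 1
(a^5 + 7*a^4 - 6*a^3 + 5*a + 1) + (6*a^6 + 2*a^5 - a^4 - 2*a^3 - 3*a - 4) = 6*a^6 + 3*a^5 + 6*a^4 - 8*a^3 + 2*a - 3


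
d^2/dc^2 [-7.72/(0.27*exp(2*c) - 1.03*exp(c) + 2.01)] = (-7.72*(0.54*exp(c) - 1.03)*(1.08*exp(c) - 2.06)*exp(c) + (8.3376*exp(c) - 7.9516)*(0.27*exp(2*c) - 1.03*exp(c) + 2.01))*exp(c)/(0.27*exp(2*c) - 1.03*exp(c) + 2.01)^3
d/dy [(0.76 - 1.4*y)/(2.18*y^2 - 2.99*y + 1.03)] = (3.052*y^2 - 3.3136*y + 0.8304)/(4.7524*y^4 - 13.0364*y^3 + 13.4309*y^2 - 6.1594*y + 1.0609)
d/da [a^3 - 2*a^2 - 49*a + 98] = 3*a^2 - 4*a - 49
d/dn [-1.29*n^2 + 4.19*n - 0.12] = 4.19 - 2.58*n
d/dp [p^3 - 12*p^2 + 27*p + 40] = 3*p^2 - 24*p + 27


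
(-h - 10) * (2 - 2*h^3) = 2*h^4 + 20*h^3 - 2*h - 20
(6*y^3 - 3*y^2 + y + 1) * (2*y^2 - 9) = 12*y^5 - 6*y^4 - 52*y^3 + 29*y^2 - 9*y - 9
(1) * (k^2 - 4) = k^2 - 4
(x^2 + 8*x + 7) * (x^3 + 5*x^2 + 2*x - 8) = x^5 + 13*x^4 + 49*x^3 + 43*x^2 - 50*x - 56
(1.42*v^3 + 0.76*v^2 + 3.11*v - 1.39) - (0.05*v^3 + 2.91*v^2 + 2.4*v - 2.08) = 1.37*v^3 - 2.15*v^2 + 0.71*v + 0.69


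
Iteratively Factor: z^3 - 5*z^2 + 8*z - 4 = (z - 2)*(z^2 - 3*z + 2) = (z - 2)^2*(z - 1)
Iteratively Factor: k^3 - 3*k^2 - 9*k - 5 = (k + 1)*(k^2 - 4*k - 5) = (k - 5)*(k + 1)*(k + 1)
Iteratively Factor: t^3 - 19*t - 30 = (t + 3)*(t^2 - 3*t - 10) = (t + 2)*(t + 3)*(t - 5)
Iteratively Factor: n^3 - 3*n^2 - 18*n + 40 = (n + 4)*(n^2 - 7*n + 10) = (n - 5)*(n + 4)*(n - 2)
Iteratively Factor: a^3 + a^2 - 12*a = (a - 3)*(a^2 + 4*a) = (a - 3)*(a + 4)*(a)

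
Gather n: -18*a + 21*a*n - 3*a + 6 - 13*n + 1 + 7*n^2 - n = -21*a + 7*n^2 + n*(21*a - 14) + 7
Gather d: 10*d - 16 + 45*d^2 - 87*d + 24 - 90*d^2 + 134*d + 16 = -45*d^2 + 57*d + 24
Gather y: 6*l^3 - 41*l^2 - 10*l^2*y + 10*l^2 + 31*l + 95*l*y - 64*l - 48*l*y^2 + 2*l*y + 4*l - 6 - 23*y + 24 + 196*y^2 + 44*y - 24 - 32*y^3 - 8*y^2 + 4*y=6*l^3 - 31*l^2 - 29*l - 32*y^3 + y^2*(188 - 48*l) + y*(-10*l^2 + 97*l + 25) - 6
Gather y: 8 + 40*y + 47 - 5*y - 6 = 35*y + 49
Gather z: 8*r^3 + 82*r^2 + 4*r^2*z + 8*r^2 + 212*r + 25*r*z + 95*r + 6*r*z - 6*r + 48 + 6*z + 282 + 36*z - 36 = 8*r^3 + 90*r^2 + 301*r + z*(4*r^2 + 31*r + 42) + 294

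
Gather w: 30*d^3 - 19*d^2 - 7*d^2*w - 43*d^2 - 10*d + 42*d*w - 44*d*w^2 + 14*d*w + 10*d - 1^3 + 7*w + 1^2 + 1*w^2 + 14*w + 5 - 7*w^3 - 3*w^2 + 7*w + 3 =30*d^3 - 62*d^2 - 7*w^3 + w^2*(-44*d - 2) + w*(-7*d^2 + 56*d + 28) + 8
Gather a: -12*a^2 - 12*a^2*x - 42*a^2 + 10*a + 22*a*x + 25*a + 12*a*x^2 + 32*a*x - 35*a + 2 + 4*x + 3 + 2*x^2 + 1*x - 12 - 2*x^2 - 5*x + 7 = a^2*(-12*x - 54) + a*(12*x^2 + 54*x)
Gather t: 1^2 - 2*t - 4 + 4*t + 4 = 2*t + 1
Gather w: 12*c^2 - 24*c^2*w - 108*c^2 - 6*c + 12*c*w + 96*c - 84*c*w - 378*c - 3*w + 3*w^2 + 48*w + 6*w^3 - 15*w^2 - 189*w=-96*c^2 - 288*c + 6*w^3 - 12*w^2 + w*(-24*c^2 - 72*c - 144)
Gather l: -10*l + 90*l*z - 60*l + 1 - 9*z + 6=l*(90*z - 70) - 9*z + 7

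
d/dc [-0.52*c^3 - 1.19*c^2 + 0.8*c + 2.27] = -1.56*c^2 - 2.38*c + 0.8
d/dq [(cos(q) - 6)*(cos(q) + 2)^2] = (10 - 3*cos(q))*(cos(q) + 2)*sin(q)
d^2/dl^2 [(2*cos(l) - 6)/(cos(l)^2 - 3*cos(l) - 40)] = 2*(9*sin(l)^4*cos(l) - 9*sin(l)^4 + 627*sin(l)^2 + 7457*cos(l)/4 + 273*cos(3*l)/4 - cos(5*l)/2 - 84)/(sin(l)^2 + 3*cos(l) + 39)^3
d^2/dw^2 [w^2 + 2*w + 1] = 2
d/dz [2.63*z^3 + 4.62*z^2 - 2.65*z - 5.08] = 7.89*z^2 + 9.24*z - 2.65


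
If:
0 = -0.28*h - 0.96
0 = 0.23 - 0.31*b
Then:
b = 0.74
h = -3.43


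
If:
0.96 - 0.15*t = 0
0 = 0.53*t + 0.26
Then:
No Solution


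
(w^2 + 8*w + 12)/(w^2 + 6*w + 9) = (w^2 + 8*w + 12)/(w^2 + 6*w + 9)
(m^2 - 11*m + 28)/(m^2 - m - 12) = (m - 7)/(m + 3)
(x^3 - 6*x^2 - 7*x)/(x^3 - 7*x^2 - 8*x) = (x - 7)/(x - 8)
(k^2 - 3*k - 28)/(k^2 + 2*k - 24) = (k^2 - 3*k - 28)/(k^2 + 2*k - 24)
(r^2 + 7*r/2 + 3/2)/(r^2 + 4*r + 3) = (r + 1/2)/(r + 1)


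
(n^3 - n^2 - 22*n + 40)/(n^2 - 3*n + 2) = (n^2 + n - 20)/(n - 1)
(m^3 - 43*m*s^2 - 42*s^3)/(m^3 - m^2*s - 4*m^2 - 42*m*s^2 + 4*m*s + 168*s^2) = (m + s)/(m - 4)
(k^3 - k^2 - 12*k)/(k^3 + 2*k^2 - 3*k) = (k - 4)/(k - 1)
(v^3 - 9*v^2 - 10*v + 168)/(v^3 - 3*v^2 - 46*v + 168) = (v^2 - 3*v - 28)/(v^2 + 3*v - 28)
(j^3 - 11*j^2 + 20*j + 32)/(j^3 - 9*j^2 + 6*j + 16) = (j - 4)/(j - 2)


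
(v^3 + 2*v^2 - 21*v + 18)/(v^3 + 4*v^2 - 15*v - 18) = (v - 1)/(v + 1)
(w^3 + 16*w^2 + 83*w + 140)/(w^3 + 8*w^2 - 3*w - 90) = (w^2 + 11*w + 28)/(w^2 + 3*w - 18)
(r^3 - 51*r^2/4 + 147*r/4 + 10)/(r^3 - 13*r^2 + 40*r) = (r + 1/4)/r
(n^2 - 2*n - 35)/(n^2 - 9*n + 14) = (n + 5)/(n - 2)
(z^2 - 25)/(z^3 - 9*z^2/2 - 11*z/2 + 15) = 2*(z + 5)/(2*z^2 + z - 6)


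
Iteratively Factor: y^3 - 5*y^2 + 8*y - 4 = (y - 1)*(y^2 - 4*y + 4) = (y - 2)*(y - 1)*(y - 2)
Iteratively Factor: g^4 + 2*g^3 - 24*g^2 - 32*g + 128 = (g + 4)*(g^3 - 2*g^2 - 16*g + 32) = (g + 4)^2*(g^2 - 6*g + 8) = (g - 2)*(g + 4)^2*(g - 4)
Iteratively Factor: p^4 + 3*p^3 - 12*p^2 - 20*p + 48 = (p - 2)*(p^3 + 5*p^2 - 2*p - 24) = (p - 2)*(p + 4)*(p^2 + p - 6) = (p - 2)^2*(p + 4)*(p + 3)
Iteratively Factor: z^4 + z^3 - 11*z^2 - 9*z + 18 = (z + 3)*(z^3 - 2*z^2 - 5*z + 6) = (z + 2)*(z + 3)*(z^2 - 4*z + 3) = (z - 3)*(z + 2)*(z + 3)*(z - 1)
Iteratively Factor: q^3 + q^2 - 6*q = (q + 3)*(q^2 - 2*q) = q*(q + 3)*(q - 2)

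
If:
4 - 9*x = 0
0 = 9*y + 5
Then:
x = 4/9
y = -5/9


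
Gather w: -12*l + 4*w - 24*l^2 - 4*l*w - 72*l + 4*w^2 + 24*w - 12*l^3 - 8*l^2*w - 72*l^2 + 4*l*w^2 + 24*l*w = -12*l^3 - 96*l^2 - 84*l + w^2*(4*l + 4) + w*(-8*l^2 + 20*l + 28)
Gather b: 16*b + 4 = 16*b + 4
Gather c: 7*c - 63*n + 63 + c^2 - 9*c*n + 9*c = c^2 + c*(16 - 9*n) - 63*n + 63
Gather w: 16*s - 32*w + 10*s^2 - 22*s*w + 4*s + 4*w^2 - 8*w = 10*s^2 + 20*s + 4*w^2 + w*(-22*s - 40)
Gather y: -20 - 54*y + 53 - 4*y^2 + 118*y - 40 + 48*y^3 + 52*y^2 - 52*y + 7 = 48*y^3 + 48*y^2 + 12*y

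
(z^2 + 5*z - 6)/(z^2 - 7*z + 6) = (z + 6)/(z - 6)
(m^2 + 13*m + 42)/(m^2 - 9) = (m^2 + 13*m + 42)/(m^2 - 9)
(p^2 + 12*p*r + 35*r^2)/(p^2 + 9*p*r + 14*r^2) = (p + 5*r)/(p + 2*r)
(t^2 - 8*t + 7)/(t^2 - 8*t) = (t^2 - 8*t + 7)/(t*(t - 8))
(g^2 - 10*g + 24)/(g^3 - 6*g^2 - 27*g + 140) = (g - 6)/(g^2 - 2*g - 35)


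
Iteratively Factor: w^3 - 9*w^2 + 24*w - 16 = (w - 4)*(w^2 - 5*w + 4) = (w - 4)*(w - 1)*(w - 4)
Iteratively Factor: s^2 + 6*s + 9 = (s + 3)*(s + 3)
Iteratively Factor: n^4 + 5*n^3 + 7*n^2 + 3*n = (n + 3)*(n^3 + 2*n^2 + n) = n*(n + 3)*(n^2 + 2*n + 1) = n*(n + 1)*(n + 3)*(n + 1)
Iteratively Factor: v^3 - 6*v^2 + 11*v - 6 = (v - 1)*(v^2 - 5*v + 6) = (v - 2)*(v - 1)*(v - 3)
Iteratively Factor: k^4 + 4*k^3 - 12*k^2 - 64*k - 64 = (k + 2)*(k^3 + 2*k^2 - 16*k - 32) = (k + 2)*(k + 4)*(k^2 - 2*k - 8) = (k - 4)*(k + 2)*(k + 4)*(k + 2)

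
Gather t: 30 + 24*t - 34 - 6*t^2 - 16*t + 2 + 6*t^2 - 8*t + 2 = 0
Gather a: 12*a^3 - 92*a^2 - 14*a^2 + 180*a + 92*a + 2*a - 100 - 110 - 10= 12*a^3 - 106*a^2 + 274*a - 220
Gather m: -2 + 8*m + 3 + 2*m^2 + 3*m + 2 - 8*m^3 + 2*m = -8*m^3 + 2*m^2 + 13*m + 3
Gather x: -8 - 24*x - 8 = -24*x - 16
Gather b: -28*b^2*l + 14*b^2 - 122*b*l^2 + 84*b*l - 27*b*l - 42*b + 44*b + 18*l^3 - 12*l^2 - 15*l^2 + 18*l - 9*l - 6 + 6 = b^2*(14 - 28*l) + b*(-122*l^2 + 57*l + 2) + 18*l^3 - 27*l^2 + 9*l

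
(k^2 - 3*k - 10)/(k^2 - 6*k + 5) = (k + 2)/(k - 1)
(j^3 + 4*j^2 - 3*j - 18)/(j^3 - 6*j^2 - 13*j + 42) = (j + 3)/(j - 7)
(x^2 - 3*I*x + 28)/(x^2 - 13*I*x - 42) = (x + 4*I)/(x - 6*I)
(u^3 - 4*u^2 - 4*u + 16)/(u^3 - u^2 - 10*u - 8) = (u - 2)/(u + 1)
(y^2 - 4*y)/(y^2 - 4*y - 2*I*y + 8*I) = y/(y - 2*I)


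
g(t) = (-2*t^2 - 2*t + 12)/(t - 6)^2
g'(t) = (-4*t - 2)/(t - 6)^2 - 2*(-2*t^2 - 2*t + 12)/(t - 6)^3 = 2*(13*t - 6)/(t^3 - 18*t^2 + 108*t - 216)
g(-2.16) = 0.10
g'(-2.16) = 0.13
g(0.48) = 0.35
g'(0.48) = -0.00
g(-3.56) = -0.07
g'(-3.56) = 0.12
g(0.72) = 0.34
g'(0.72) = -0.05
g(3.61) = -3.73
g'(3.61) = -6.00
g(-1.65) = 0.17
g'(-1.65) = 0.12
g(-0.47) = 0.30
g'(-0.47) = 0.09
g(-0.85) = 0.26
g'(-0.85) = 0.11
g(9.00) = -18.67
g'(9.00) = 8.22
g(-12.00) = -0.78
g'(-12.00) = 0.06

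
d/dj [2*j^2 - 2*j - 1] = 4*j - 2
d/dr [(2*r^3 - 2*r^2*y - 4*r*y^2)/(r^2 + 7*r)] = 2*(r^2 + 14*r + 2*y^2 - 7*y)/(r^2 + 14*r + 49)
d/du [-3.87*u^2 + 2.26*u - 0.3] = 2.26 - 7.74*u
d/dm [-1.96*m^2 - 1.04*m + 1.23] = -3.92*m - 1.04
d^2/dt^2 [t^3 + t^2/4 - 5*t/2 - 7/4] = 6*t + 1/2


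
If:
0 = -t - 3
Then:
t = -3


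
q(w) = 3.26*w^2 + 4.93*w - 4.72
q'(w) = 6.52*w + 4.93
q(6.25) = 153.44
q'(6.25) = 45.68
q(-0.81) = -6.57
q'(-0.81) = -0.35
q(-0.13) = -5.31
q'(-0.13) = 4.08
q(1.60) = 11.51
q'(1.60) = 15.36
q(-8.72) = 200.18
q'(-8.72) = -51.92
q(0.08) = -4.30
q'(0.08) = 5.45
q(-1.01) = -6.37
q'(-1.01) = -1.66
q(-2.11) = -0.61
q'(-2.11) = -8.83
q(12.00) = 523.88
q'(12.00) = 83.17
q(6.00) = 142.22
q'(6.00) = 44.05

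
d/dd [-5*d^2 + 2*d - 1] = 2 - 10*d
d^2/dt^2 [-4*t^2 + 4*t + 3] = -8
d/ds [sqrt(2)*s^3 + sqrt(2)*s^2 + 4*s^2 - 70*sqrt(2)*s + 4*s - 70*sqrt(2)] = 3*sqrt(2)*s^2 + 2*sqrt(2)*s + 8*s - 70*sqrt(2) + 4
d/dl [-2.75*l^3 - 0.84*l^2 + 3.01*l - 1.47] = -8.25*l^2 - 1.68*l + 3.01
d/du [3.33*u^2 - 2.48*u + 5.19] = 6.66*u - 2.48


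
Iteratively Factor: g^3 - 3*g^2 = (g - 3)*(g^2) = g*(g - 3)*(g)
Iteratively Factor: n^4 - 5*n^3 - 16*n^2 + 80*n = (n - 4)*(n^3 - n^2 - 20*n) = (n - 4)*(n + 4)*(n^2 - 5*n) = (n - 5)*(n - 4)*(n + 4)*(n)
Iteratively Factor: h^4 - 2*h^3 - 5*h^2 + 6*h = (h)*(h^3 - 2*h^2 - 5*h + 6) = h*(h + 2)*(h^2 - 4*h + 3) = h*(h - 3)*(h + 2)*(h - 1)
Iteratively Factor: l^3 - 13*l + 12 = (l - 1)*(l^2 + l - 12) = (l - 3)*(l - 1)*(l + 4)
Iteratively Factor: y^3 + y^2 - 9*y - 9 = (y + 3)*(y^2 - 2*y - 3) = (y - 3)*(y + 3)*(y + 1)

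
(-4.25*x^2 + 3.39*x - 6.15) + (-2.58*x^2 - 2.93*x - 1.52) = -6.83*x^2 + 0.46*x - 7.67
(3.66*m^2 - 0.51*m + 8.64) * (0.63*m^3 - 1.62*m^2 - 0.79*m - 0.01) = 2.3058*m^5 - 6.2505*m^4 + 3.378*m^3 - 13.6305*m^2 - 6.8205*m - 0.0864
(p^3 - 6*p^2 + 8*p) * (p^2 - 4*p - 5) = p^5 - 10*p^4 + 27*p^3 - 2*p^2 - 40*p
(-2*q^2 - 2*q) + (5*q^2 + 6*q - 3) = 3*q^2 + 4*q - 3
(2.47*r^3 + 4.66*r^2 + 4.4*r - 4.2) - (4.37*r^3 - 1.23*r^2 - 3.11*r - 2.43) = -1.9*r^3 + 5.89*r^2 + 7.51*r - 1.77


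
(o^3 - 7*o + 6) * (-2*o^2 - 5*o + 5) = -2*o^5 - 5*o^4 + 19*o^3 + 23*o^2 - 65*o + 30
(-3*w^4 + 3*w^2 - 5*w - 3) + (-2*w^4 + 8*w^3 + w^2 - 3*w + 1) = -5*w^4 + 8*w^3 + 4*w^2 - 8*w - 2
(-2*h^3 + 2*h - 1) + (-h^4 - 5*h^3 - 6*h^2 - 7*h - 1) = -h^4 - 7*h^3 - 6*h^2 - 5*h - 2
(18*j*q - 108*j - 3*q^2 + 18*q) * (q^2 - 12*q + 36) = 18*j*q^3 - 324*j*q^2 + 1944*j*q - 3888*j - 3*q^4 + 54*q^3 - 324*q^2 + 648*q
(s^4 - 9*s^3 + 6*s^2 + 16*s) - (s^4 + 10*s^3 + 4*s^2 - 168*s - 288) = -19*s^3 + 2*s^2 + 184*s + 288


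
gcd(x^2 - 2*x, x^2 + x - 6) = x - 2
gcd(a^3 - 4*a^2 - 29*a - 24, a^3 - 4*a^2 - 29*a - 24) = a^3 - 4*a^2 - 29*a - 24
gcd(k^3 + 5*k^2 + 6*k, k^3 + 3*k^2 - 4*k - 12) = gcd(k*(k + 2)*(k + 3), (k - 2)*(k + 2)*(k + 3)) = k^2 + 5*k + 6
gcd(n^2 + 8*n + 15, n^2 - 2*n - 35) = n + 5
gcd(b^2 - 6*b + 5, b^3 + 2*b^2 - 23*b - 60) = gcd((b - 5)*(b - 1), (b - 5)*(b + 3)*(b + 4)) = b - 5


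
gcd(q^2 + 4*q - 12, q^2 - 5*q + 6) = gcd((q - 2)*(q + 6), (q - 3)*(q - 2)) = q - 2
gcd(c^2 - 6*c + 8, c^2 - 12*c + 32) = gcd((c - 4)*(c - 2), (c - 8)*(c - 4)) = c - 4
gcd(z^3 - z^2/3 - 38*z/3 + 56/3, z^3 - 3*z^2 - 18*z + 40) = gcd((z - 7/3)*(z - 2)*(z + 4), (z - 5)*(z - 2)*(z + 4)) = z^2 + 2*z - 8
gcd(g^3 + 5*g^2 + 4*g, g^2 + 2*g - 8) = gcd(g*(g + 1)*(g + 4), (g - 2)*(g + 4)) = g + 4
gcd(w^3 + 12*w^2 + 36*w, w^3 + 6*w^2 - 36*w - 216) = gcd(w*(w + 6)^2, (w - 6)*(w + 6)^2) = w^2 + 12*w + 36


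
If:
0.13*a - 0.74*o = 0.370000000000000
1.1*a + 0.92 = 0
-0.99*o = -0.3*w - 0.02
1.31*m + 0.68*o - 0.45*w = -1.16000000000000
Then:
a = -0.84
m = -1.31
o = -0.65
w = -2.20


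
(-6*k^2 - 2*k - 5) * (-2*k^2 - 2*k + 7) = 12*k^4 + 16*k^3 - 28*k^2 - 4*k - 35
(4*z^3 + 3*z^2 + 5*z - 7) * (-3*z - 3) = -12*z^4 - 21*z^3 - 24*z^2 + 6*z + 21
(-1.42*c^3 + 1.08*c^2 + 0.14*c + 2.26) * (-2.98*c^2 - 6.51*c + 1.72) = 4.2316*c^5 + 6.0258*c^4 - 9.8904*c^3 - 5.7886*c^2 - 14.4718*c + 3.8872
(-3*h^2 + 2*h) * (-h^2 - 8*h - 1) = 3*h^4 + 22*h^3 - 13*h^2 - 2*h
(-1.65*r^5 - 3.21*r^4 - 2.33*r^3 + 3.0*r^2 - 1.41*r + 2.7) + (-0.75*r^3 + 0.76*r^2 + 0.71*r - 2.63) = -1.65*r^5 - 3.21*r^4 - 3.08*r^3 + 3.76*r^2 - 0.7*r + 0.0700000000000003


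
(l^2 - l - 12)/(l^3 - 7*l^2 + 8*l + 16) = (l + 3)/(l^2 - 3*l - 4)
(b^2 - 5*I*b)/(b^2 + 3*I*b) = (b - 5*I)/(b + 3*I)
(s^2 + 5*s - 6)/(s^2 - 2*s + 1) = (s + 6)/(s - 1)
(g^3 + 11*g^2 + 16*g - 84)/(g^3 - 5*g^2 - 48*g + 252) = (g^2 + 4*g - 12)/(g^2 - 12*g + 36)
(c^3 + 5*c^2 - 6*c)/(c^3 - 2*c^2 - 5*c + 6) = c*(c + 6)/(c^2 - c - 6)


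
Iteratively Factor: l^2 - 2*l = (l)*(l - 2)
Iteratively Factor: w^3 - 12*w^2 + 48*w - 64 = (w - 4)*(w^2 - 8*w + 16) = (w - 4)^2*(w - 4)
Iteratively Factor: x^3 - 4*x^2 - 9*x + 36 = (x + 3)*(x^2 - 7*x + 12) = (x - 3)*(x + 3)*(x - 4)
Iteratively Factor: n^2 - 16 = (n + 4)*(n - 4)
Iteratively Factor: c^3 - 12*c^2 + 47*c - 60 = (c - 4)*(c^2 - 8*c + 15) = (c - 5)*(c - 4)*(c - 3)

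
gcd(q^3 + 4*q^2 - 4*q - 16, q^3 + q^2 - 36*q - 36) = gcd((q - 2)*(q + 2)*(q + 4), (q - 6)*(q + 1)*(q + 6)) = 1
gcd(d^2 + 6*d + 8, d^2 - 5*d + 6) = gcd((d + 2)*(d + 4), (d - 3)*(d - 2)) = 1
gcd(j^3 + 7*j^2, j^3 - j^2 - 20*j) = j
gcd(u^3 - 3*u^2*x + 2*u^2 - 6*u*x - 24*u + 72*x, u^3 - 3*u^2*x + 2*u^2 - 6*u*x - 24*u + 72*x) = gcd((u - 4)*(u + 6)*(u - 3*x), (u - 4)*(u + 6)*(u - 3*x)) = -u^3 + 3*u^2*x - 2*u^2 + 6*u*x + 24*u - 72*x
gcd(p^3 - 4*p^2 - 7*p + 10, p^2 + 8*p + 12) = p + 2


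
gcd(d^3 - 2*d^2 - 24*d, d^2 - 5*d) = d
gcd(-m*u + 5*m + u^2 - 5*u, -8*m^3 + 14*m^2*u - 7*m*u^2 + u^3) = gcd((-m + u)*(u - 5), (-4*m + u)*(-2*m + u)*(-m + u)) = -m + u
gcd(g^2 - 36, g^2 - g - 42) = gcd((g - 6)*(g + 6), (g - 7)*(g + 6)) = g + 6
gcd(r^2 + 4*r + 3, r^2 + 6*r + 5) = r + 1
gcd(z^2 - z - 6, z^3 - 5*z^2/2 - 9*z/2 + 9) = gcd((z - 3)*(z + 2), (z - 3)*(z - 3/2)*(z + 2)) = z^2 - z - 6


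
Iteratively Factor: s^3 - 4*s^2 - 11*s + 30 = (s + 3)*(s^2 - 7*s + 10) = (s - 2)*(s + 3)*(s - 5)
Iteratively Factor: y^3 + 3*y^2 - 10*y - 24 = (y + 4)*(y^2 - y - 6) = (y + 2)*(y + 4)*(y - 3)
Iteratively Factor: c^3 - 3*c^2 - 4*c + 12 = (c - 2)*(c^2 - c - 6) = (c - 3)*(c - 2)*(c + 2)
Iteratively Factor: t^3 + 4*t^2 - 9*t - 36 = (t + 4)*(t^2 - 9) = (t - 3)*(t + 4)*(t + 3)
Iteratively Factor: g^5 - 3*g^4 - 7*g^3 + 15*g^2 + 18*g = (g + 2)*(g^4 - 5*g^3 + 3*g^2 + 9*g) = (g + 1)*(g + 2)*(g^3 - 6*g^2 + 9*g) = g*(g + 1)*(g + 2)*(g^2 - 6*g + 9) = g*(g - 3)*(g + 1)*(g + 2)*(g - 3)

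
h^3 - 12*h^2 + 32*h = h*(h - 8)*(h - 4)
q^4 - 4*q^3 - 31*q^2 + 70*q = q*(q - 7)*(q - 2)*(q + 5)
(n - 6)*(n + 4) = n^2 - 2*n - 24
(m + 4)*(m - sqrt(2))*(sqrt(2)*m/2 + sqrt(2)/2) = sqrt(2)*m^3/2 - m^2 + 5*sqrt(2)*m^2/2 - 5*m + 2*sqrt(2)*m - 4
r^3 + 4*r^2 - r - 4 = (r - 1)*(r + 1)*(r + 4)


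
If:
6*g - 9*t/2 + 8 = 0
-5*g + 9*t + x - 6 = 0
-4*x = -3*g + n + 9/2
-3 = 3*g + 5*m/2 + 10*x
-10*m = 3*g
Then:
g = -388/271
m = 582/1355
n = -4815/542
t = -320/2439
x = 6/271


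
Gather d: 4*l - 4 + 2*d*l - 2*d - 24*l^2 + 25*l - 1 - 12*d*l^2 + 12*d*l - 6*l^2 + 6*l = d*(-12*l^2 + 14*l - 2) - 30*l^2 + 35*l - 5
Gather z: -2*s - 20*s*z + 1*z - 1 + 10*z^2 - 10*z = -2*s + 10*z^2 + z*(-20*s - 9) - 1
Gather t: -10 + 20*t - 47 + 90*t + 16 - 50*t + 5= 60*t - 36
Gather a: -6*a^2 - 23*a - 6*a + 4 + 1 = -6*a^2 - 29*a + 5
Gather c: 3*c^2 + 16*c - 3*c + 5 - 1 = 3*c^2 + 13*c + 4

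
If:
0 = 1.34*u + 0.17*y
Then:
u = -0.126865671641791*y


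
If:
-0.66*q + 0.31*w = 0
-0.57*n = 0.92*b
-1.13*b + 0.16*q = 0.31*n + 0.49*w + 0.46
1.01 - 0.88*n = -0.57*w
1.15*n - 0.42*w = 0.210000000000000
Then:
No Solution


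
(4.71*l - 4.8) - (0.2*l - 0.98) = 4.51*l - 3.82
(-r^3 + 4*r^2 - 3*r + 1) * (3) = -3*r^3 + 12*r^2 - 9*r + 3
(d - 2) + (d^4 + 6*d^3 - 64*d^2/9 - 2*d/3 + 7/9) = d^4 + 6*d^3 - 64*d^2/9 + d/3 - 11/9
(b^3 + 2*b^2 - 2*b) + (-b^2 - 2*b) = b^3 + b^2 - 4*b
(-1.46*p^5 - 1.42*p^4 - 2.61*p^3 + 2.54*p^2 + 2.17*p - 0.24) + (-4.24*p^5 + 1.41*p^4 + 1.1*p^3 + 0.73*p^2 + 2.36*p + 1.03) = -5.7*p^5 - 0.01*p^4 - 1.51*p^3 + 3.27*p^2 + 4.53*p + 0.79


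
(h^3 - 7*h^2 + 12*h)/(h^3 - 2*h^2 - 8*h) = (h - 3)/(h + 2)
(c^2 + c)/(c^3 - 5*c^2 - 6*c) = 1/(c - 6)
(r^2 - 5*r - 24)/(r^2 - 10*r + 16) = (r + 3)/(r - 2)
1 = 1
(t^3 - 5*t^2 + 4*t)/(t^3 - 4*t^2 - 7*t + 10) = t*(t - 4)/(t^2 - 3*t - 10)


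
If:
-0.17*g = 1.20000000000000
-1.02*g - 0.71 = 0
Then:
No Solution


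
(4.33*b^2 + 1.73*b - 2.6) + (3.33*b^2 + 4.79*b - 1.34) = 7.66*b^2 + 6.52*b - 3.94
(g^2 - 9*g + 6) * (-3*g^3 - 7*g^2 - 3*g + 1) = -3*g^5 + 20*g^4 + 42*g^3 - 14*g^2 - 27*g + 6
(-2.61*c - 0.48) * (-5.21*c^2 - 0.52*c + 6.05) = 13.5981*c^3 + 3.858*c^2 - 15.5409*c - 2.904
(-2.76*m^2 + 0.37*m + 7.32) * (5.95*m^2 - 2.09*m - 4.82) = -16.422*m^4 + 7.9699*m^3 + 56.0839*m^2 - 17.0822*m - 35.2824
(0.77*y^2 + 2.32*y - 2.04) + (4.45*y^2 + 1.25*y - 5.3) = 5.22*y^2 + 3.57*y - 7.34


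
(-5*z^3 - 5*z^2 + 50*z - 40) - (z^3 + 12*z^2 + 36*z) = -6*z^3 - 17*z^2 + 14*z - 40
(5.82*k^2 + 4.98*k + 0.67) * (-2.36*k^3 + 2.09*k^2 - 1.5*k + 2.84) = -13.7352*k^5 + 0.411*k^4 + 0.0970000000000013*k^3 + 10.4591*k^2 + 13.1382*k + 1.9028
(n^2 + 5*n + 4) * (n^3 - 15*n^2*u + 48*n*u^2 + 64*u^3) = n^5 - 15*n^4*u + 5*n^4 + 48*n^3*u^2 - 75*n^3*u + 4*n^3 + 64*n^2*u^3 + 240*n^2*u^2 - 60*n^2*u + 320*n*u^3 + 192*n*u^2 + 256*u^3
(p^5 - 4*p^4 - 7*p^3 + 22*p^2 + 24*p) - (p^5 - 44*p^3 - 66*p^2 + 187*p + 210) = -4*p^4 + 37*p^3 + 88*p^2 - 163*p - 210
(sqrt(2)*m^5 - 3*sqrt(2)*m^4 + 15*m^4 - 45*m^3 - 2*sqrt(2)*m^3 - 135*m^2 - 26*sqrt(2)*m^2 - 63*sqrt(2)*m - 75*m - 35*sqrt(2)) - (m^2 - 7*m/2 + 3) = sqrt(2)*m^5 - 3*sqrt(2)*m^4 + 15*m^4 - 45*m^3 - 2*sqrt(2)*m^3 - 136*m^2 - 26*sqrt(2)*m^2 - 63*sqrt(2)*m - 143*m/2 - 35*sqrt(2) - 3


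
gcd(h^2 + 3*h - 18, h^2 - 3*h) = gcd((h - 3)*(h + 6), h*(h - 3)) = h - 3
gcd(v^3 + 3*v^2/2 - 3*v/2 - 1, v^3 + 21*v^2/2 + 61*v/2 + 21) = 1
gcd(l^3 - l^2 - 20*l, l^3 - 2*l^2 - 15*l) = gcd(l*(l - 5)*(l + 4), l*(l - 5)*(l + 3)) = l^2 - 5*l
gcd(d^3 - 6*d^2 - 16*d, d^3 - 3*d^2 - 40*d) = d^2 - 8*d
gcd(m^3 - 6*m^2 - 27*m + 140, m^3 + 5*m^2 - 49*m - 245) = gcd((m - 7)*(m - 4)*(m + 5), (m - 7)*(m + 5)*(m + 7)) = m^2 - 2*m - 35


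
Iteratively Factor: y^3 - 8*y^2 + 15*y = (y)*(y^2 - 8*y + 15) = y*(y - 3)*(y - 5)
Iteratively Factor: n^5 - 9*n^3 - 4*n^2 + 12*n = (n + 2)*(n^4 - 2*n^3 - 5*n^2 + 6*n) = (n - 1)*(n + 2)*(n^3 - n^2 - 6*n) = (n - 1)*(n + 2)^2*(n^2 - 3*n) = n*(n - 1)*(n + 2)^2*(n - 3)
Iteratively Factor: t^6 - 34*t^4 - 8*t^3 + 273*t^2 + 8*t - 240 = (t + 4)*(t^5 - 4*t^4 - 18*t^3 + 64*t^2 + 17*t - 60) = (t - 5)*(t + 4)*(t^4 + t^3 - 13*t^2 - t + 12) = (t - 5)*(t - 1)*(t + 4)*(t^3 + 2*t^2 - 11*t - 12) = (t - 5)*(t - 3)*(t - 1)*(t + 4)*(t^2 + 5*t + 4) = (t - 5)*(t - 3)*(t - 1)*(t + 1)*(t + 4)*(t + 4)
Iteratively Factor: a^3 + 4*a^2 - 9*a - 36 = (a + 3)*(a^2 + a - 12) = (a - 3)*(a + 3)*(a + 4)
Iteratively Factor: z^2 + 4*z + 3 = (z + 1)*(z + 3)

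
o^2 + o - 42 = (o - 6)*(o + 7)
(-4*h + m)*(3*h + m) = -12*h^2 - h*m + m^2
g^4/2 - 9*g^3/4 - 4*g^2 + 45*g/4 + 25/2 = (g/2 + 1)*(g - 5)*(g - 5/2)*(g + 1)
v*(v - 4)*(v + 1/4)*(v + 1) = v^4 - 11*v^3/4 - 19*v^2/4 - v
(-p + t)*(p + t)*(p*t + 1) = -p^3*t - p^2 + p*t^3 + t^2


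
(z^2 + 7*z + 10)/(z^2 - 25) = (z + 2)/(z - 5)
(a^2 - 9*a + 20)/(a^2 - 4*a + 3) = (a^2 - 9*a + 20)/(a^2 - 4*a + 3)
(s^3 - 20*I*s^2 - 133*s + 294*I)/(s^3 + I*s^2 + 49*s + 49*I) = (s^2 - 13*I*s - 42)/(s^2 + 8*I*s - 7)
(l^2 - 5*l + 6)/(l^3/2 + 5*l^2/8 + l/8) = 8*(l^2 - 5*l + 6)/(l*(4*l^2 + 5*l + 1))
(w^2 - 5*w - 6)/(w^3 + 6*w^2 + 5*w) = (w - 6)/(w*(w + 5))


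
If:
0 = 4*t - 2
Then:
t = 1/2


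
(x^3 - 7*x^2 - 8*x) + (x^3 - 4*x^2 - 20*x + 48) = 2*x^3 - 11*x^2 - 28*x + 48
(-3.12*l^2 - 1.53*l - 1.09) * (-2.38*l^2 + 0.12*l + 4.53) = 7.4256*l^4 + 3.267*l^3 - 11.723*l^2 - 7.0617*l - 4.9377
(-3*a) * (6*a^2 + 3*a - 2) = -18*a^3 - 9*a^2 + 6*a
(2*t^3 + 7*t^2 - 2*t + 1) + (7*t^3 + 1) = 9*t^3 + 7*t^2 - 2*t + 2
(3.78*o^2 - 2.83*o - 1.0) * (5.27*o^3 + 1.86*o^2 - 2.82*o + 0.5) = 19.9206*o^5 - 7.8833*o^4 - 21.1934*o^3 + 8.0106*o^2 + 1.405*o - 0.5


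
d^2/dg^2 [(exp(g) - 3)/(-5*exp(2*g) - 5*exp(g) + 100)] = (-exp(4*g) + 13*exp(3*g) - 111*exp(2*g) + 223*exp(g) - 340)*exp(g)/(5*(exp(6*g) + 3*exp(5*g) - 57*exp(4*g) - 119*exp(3*g) + 1140*exp(2*g) + 1200*exp(g) - 8000))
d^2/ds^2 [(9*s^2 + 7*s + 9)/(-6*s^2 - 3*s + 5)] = 6*(-30*s^3 - 594*s^2 - 372*s - 227)/(216*s^6 + 324*s^5 - 378*s^4 - 513*s^3 + 315*s^2 + 225*s - 125)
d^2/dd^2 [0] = 0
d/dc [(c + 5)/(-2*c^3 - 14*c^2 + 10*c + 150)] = (c + 1)/(c^4 + 4*c^3 - 26*c^2 - 60*c + 225)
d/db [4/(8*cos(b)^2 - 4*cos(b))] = (-sin(b)/cos(b)^2 + 4*tan(b))/(2*cos(b) - 1)^2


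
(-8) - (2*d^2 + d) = -2*d^2 - d - 8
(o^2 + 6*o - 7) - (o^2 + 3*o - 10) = 3*o + 3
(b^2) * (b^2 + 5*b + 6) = b^4 + 5*b^3 + 6*b^2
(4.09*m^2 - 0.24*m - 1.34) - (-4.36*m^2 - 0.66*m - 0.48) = 8.45*m^2 + 0.42*m - 0.86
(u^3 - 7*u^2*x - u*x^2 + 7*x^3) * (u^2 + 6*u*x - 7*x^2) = u^5 - u^4*x - 50*u^3*x^2 + 50*u^2*x^3 + 49*u*x^4 - 49*x^5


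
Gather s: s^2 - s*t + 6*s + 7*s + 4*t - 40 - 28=s^2 + s*(13 - t) + 4*t - 68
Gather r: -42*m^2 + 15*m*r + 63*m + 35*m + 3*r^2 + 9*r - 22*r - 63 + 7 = -42*m^2 + 98*m + 3*r^2 + r*(15*m - 13) - 56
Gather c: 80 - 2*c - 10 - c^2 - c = -c^2 - 3*c + 70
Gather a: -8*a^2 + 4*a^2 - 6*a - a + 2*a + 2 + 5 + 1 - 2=-4*a^2 - 5*a + 6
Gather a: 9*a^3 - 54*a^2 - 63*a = 9*a^3 - 54*a^2 - 63*a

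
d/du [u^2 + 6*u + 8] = 2*u + 6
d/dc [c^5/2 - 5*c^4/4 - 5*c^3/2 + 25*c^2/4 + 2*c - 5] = 5*c^4/2 - 5*c^3 - 15*c^2/2 + 25*c/2 + 2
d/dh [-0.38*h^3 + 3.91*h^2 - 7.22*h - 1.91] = -1.14*h^2 + 7.82*h - 7.22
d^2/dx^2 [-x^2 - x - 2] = -2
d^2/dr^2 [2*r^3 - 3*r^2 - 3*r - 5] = 12*r - 6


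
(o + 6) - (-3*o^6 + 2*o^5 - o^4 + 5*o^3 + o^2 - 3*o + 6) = 3*o^6 - 2*o^5 + o^4 - 5*o^3 - o^2 + 4*o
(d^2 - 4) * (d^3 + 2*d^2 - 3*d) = d^5 + 2*d^4 - 7*d^3 - 8*d^2 + 12*d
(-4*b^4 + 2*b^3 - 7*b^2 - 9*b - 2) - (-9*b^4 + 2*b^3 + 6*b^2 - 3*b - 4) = 5*b^4 - 13*b^2 - 6*b + 2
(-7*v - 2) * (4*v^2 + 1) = -28*v^3 - 8*v^2 - 7*v - 2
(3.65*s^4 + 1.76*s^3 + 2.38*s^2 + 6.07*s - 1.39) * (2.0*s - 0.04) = 7.3*s^5 + 3.374*s^4 + 4.6896*s^3 + 12.0448*s^2 - 3.0228*s + 0.0556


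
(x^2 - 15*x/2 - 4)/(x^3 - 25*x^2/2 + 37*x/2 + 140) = (2*x + 1)/(2*x^2 - 9*x - 35)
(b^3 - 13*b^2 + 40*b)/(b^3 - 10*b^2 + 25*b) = (b - 8)/(b - 5)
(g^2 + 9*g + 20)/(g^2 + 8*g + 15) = (g + 4)/(g + 3)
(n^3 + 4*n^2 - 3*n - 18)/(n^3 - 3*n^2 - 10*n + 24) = (n + 3)/(n - 4)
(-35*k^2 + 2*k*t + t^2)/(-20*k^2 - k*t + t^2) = (7*k + t)/(4*k + t)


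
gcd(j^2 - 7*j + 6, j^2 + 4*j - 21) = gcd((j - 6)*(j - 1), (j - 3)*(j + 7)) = 1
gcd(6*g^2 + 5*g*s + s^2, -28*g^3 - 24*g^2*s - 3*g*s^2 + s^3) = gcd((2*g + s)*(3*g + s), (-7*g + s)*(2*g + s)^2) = 2*g + s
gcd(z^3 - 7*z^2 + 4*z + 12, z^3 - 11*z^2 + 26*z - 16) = z - 2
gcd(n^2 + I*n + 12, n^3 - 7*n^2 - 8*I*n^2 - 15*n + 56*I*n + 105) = n - 3*I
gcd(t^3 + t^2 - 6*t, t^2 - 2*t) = t^2 - 2*t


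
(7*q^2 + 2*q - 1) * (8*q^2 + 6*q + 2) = 56*q^4 + 58*q^3 + 18*q^2 - 2*q - 2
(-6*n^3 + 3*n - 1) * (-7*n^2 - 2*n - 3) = 42*n^5 + 12*n^4 - 3*n^3 + n^2 - 7*n + 3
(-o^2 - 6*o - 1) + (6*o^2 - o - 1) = 5*o^2 - 7*o - 2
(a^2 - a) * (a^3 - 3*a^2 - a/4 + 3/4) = a^5 - 4*a^4 + 11*a^3/4 + a^2 - 3*a/4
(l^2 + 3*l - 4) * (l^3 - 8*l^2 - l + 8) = l^5 - 5*l^4 - 29*l^3 + 37*l^2 + 28*l - 32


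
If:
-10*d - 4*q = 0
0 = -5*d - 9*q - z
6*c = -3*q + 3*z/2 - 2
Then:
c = 9*z/28 - 1/3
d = 2*z/35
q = -z/7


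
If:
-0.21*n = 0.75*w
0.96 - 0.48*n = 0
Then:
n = 2.00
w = -0.56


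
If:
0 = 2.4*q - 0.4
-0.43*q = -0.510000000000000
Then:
No Solution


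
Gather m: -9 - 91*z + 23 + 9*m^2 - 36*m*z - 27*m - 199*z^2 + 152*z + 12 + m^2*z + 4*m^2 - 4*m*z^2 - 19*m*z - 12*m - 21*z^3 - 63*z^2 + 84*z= m^2*(z + 13) + m*(-4*z^2 - 55*z - 39) - 21*z^3 - 262*z^2 + 145*z + 26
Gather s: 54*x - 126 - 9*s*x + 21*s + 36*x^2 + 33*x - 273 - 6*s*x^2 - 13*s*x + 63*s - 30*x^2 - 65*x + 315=s*(-6*x^2 - 22*x + 84) + 6*x^2 + 22*x - 84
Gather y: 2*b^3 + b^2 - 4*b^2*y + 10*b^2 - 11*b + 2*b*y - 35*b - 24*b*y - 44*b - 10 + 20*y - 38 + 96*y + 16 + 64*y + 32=2*b^3 + 11*b^2 - 90*b + y*(-4*b^2 - 22*b + 180)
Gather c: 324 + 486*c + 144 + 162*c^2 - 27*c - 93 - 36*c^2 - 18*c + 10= 126*c^2 + 441*c + 385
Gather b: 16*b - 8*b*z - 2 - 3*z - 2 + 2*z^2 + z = b*(16 - 8*z) + 2*z^2 - 2*z - 4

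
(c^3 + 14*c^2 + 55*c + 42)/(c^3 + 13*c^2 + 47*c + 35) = (c + 6)/(c + 5)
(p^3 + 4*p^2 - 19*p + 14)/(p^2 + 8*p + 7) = (p^2 - 3*p + 2)/(p + 1)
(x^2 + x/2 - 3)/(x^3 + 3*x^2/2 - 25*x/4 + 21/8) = 4*(x + 2)/(4*x^2 + 12*x - 7)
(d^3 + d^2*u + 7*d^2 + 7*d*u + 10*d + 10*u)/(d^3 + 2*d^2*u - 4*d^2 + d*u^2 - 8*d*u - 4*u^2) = (d^2 + 7*d + 10)/(d^2 + d*u - 4*d - 4*u)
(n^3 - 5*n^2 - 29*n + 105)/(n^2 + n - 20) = (n^2 - 10*n + 21)/(n - 4)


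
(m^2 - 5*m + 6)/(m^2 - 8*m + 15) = (m - 2)/(m - 5)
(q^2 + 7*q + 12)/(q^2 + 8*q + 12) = (q^2 + 7*q + 12)/(q^2 + 8*q + 12)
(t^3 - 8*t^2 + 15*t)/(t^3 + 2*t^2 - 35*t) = (t - 3)/(t + 7)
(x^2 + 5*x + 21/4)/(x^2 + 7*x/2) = (x + 3/2)/x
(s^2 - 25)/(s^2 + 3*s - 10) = (s - 5)/(s - 2)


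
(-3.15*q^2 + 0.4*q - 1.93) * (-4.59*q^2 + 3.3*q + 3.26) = 14.4585*q^4 - 12.231*q^3 - 0.0902999999999992*q^2 - 5.065*q - 6.2918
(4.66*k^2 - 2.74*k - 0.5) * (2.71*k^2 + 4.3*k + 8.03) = 12.6286*k^4 + 12.6126*k^3 + 24.2828*k^2 - 24.1522*k - 4.015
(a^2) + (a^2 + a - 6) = 2*a^2 + a - 6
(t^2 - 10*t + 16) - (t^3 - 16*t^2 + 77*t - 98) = -t^3 + 17*t^2 - 87*t + 114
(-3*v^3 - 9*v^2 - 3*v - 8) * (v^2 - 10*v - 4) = -3*v^5 + 21*v^4 + 99*v^3 + 58*v^2 + 92*v + 32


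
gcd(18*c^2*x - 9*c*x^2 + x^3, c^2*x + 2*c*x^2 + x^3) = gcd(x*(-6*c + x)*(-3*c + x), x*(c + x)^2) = x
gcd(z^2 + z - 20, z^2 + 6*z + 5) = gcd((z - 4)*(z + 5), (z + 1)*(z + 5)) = z + 5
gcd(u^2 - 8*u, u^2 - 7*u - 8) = u - 8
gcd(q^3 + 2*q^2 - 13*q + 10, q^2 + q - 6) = q - 2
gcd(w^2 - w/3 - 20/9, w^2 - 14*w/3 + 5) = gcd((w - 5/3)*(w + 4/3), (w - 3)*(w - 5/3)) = w - 5/3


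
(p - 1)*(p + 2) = p^2 + p - 2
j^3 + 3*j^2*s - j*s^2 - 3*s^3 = (j - s)*(j + s)*(j + 3*s)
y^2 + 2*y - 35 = (y - 5)*(y + 7)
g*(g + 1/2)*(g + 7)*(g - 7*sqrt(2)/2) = g^4 - 7*sqrt(2)*g^3/2 + 15*g^3/2 - 105*sqrt(2)*g^2/4 + 7*g^2/2 - 49*sqrt(2)*g/4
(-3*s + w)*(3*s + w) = -9*s^2 + w^2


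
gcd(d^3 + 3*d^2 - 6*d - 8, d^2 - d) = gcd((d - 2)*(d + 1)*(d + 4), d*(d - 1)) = 1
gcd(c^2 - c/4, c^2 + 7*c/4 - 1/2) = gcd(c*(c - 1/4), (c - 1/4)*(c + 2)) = c - 1/4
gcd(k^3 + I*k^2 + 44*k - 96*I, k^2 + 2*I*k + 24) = k - 4*I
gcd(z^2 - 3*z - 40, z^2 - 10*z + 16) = z - 8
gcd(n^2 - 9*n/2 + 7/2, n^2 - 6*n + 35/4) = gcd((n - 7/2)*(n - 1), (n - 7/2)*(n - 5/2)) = n - 7/2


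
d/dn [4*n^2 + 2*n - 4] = 8*n + 2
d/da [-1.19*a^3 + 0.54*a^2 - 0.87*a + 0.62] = -3.57*a^2 + 1.08*a - 0.87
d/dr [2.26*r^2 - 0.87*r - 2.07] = 4.52*r - 0.87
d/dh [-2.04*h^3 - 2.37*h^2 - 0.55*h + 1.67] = -6.12*h^2 - 4.74*h - 0.55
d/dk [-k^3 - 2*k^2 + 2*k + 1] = -3*k^2 - 4*k + 2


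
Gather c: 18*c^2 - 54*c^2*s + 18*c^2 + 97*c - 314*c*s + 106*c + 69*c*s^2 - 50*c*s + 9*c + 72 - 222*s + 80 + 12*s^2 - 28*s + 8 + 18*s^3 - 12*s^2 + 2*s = c^2*(36 - 54*s) + c*(69*s^2 - 364*s + 212) + 18*s^3 - 248*s + 160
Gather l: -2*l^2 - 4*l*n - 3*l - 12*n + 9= -2*l^2 + l*(-4*n - 3) - 12*n + 9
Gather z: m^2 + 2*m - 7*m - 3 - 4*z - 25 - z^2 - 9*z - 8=m^2 - 5*m - z^2 - 13*z - 36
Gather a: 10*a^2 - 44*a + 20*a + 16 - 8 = 10*a^2 - 24*a + 8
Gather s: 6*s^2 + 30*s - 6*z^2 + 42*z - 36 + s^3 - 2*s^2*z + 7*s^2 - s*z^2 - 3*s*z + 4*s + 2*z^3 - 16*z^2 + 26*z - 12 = s^3 + s^2*(13 - 2*z) + s*(-z^2 - 3*z + 34) + 2*z^3 - 22*z^2 + 68*z - 48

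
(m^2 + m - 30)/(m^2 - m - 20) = (m + 6)/(m + 4)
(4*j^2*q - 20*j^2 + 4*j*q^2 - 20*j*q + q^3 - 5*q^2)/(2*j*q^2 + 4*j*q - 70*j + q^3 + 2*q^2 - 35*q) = (2*j + q)/(q + 7)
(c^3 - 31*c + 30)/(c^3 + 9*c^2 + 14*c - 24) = (c - 5)/(c + 4)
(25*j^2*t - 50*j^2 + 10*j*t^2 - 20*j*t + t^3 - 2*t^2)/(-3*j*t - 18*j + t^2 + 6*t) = (-25*j^2*t + 50*j^2 - 10*j*t^2 + 20*j*t - t^3 + 2*t^2)/(3*j*t + 18*j - t^2 - 6*t)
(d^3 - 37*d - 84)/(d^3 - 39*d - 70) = (-d^3 + 37*d + 84)/(-d^3 + 39*d + 70)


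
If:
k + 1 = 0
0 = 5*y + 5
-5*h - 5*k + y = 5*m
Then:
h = 4/5 - m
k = -1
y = -1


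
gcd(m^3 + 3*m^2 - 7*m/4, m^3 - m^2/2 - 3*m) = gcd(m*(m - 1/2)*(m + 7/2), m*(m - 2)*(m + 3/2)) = m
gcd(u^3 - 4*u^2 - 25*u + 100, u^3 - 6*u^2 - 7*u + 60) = u^2 - 9*u + 20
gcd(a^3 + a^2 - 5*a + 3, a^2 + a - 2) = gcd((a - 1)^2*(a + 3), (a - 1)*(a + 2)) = a - 1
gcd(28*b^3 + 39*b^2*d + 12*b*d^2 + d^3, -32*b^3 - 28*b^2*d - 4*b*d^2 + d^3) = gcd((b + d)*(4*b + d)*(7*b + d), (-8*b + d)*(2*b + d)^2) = 1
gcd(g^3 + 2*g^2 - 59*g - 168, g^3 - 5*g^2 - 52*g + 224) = g^2 - g - 56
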